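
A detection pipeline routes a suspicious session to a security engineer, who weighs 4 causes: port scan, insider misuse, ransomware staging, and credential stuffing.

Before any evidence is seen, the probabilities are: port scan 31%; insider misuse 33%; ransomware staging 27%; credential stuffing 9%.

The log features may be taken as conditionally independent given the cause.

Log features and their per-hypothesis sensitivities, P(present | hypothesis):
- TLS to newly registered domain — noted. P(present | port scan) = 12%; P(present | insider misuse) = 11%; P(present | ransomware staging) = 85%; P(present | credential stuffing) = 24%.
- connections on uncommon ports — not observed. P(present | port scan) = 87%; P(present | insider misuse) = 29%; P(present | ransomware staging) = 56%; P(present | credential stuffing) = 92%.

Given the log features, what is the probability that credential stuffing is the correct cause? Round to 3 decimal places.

0.013

By Bayes' rule with conditional independence, the unnormalized weight for each hypothesis is prior × ∏ likelihoods (using 1 − P(present | H) for each absent log feature):
  port scan: 0.31 × 0.12 × (1 − 0.87) = 0.004836
  insider misuse: 0.33 × 0.11 × (1 − 0.29) = 0.025773
  ransomware staging: 0.27 × 0.85 × (1 − 0.56) = 0.10098
  credential stuffing: 0.09 × 0.24 × (1 − 0.92) = 0.001728
Marginal likelihood of the evidence = 0.13332.
P(credential stuffing | evidence) = 0.001728 / 0.13332 ≈ 0.013.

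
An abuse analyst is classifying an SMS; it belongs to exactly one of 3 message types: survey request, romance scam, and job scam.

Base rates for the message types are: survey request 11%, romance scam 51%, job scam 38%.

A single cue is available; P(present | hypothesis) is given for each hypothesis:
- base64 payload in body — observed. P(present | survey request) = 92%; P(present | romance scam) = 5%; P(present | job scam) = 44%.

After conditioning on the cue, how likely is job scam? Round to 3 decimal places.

0.569

By Bayes' rule, the unnormalized weight for each hypothesis is prior × likelihood:
  survey request: 0.11 × 0.92 = 0.1012
  romance scam: 0.51 × 0.05 = 0.0255
  job scam: 0.38 × 0.44 = 0.1672
Normalizing constant Z = 0.1012 + 0.0255 + 0.1672 = 0.2939.
P(job scam | evidence) = 0.1672 / 0.2939 ≈ 0.569.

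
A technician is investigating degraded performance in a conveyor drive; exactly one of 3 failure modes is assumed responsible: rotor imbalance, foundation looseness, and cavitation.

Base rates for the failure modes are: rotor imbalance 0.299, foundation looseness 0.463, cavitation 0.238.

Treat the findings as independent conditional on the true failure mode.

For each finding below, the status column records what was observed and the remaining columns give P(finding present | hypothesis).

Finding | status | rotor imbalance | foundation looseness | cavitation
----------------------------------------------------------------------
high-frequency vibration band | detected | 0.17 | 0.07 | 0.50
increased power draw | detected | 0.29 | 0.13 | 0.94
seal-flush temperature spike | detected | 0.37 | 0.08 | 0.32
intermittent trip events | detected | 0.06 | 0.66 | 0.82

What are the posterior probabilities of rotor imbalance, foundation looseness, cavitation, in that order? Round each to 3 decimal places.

Multiply each prior by the joint likelihood of the evidence pattern:
  rotor imbalance: 0.299 × 0.17 × 0.29 × 0.37 × 0.06 = 0.00032724
  foundation looseness: 0.463 × 0.07 × 0.13 × 0.08 × 0.66 = 0.00022246
  cavitation: 0.238 × 0.50 × 0.94 × 0.32 × 0.82 = 0.029352
Marginal likelihood of the evidence = 0.029902.
P(rotor imbalance | evidence) = 0.00032724 / 0.029902 ≈ 0.011
P(foundation looseness | evidence) = 0.00022246 / 0.029902 ≈ 0.007
P(cavitation | evidence) = 0.029352 / 0.029902 ≈ 0.982

0.011, 0.007, 0.982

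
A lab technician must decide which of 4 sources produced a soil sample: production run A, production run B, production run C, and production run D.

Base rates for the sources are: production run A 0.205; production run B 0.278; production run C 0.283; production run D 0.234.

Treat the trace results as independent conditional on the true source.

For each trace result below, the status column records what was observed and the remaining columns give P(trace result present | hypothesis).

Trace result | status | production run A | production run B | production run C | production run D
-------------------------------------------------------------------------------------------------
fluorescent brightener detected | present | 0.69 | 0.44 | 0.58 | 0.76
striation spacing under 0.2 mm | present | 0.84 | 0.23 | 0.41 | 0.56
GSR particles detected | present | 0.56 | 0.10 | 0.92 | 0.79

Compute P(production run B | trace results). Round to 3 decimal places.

By Bayes' rule with conditional independence, the unnormalized weight for each hypothesis is prior × ∏ likelihoods:
  production run A: 0.205 × 0.69 × 0.84 × 0.56 = 0.066538
  production run B: 0.278 × 0.44 × 0.23 × 0.10 = 0.0028134
  production run C: 0.283 × 0.58 × 0.41 × 0.92 = 0.061914
  production run D: 0.234 × 0.76 × 0.56 × 0.79 = 0.078676
Normalizing constant Z = 0.066538 + 0.0028134 + 0.061914 + 0.078676 = 0.20994.
P(production run B | evidence) = 0.0028134 / 0.20994 ≈ 0.013.

0.013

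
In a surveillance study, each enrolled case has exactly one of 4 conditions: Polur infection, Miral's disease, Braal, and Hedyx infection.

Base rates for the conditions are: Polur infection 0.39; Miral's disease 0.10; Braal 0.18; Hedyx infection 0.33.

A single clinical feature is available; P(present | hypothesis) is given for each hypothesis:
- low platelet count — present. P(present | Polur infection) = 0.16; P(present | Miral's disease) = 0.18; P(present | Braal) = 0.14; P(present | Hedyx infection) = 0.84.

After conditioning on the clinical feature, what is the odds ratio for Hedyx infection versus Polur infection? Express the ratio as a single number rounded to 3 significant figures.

Posterior odds equal prior odds times the likelihood ratio; only the two competing hypotheses matter.
  Hedyx infection: 0.33 × 0.84 = 0.2772
  Polur infection: 0.39 × 0.16 = 0.0624
Posterior odds = 0.2772 / 0.0624 ≈ 4.44.

4.44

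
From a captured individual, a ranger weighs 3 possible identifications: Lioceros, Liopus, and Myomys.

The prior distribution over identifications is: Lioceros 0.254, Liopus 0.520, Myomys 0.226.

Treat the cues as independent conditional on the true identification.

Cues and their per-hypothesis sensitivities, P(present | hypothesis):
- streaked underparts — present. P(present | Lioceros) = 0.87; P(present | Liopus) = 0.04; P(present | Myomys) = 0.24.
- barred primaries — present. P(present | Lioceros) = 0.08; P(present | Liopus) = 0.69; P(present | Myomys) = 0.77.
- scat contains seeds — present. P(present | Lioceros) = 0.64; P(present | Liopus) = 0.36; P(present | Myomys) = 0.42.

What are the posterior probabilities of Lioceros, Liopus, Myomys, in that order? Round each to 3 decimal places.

0.333, 0.152, 0.516

For each hypothesis, the unnormalized posterior weight is prior × product of the cue likelihoods:
  Lioceros: 0.254 × 0.87 × 0.08 × 0.64 = 0.011314
  Liopus: 0.520 × 0.04 × 0.69 × 0.36 = 0.0051667
  Myomys: 0.226 × 0.24 × 0.77 × 0.42 = 0.017541
Normalizing constant Z = 0.011314 + 0.0051667 + 0.017541 = 0.034022.
P(Lioceros | evidence) = 0.011314 / 0.034022 ≈ 0.333
P(Liopus | evidence) = 0.0051667 / 0.034022 ≈ 0.152
P(Myomys | evidence) = 0.017541 / 0.034022 ≈ 0.516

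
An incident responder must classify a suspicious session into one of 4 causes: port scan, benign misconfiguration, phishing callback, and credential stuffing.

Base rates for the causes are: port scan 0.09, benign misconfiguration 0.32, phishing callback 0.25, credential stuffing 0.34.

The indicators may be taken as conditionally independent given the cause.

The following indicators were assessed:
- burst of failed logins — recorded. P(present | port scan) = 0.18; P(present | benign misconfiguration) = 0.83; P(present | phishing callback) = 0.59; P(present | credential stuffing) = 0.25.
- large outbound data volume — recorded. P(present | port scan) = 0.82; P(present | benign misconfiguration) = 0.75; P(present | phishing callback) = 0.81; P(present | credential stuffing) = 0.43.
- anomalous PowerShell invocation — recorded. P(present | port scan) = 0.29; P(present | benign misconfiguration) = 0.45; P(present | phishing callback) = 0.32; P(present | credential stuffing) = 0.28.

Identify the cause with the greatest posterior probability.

For each hypothesis, the unnormalized posterior weight is prior × product of the indicator likelihoods:
  port scan: 0.09 × 0.18 × 0.82 × 0.29 = 0.0038524
  benign misconfiguration: 0.32 × 0.83 × 0.75 × 0.45 = 0.08964
  phishing callback: 0.25 × 0.59 × 0.81 × 0.32 = 0.038232
  credential stuffing: 0.34 × 0.25 × 0.43 × 0.28 = 0.010234
The unnormalized weights sum to 0.14196.
P(port scan | evidence) ≈ 0.0038524 / 0.14196 ≈ 0.027
P(benign misconfiguration | evidence) ≈ 0.08964 / 0.14196 ≈ 0.631
P(phishing callback | evidence) ≈ 0.038232 / 0.14196 ≈ 0.269
P(credential stuffing | evidence) ≈ 0.010234 / 0.14196 ≈ 0.072
The largest is 0.631, so benign misconfiguration is most probable.

benign misconfiguration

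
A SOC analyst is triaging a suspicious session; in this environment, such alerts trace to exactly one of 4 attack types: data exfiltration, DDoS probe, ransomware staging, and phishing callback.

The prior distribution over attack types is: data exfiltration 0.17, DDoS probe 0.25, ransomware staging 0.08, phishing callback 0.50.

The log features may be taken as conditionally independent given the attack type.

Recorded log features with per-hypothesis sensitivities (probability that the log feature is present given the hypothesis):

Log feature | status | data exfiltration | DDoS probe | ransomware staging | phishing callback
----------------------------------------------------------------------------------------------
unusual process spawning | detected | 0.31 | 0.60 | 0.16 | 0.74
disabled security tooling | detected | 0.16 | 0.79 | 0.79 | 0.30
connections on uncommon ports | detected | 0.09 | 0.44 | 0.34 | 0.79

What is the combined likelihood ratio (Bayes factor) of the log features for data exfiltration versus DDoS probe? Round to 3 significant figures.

0.0214

Take the product of per-log feature likelihoods under each hypothesis, then divide.
  data exfiltration: 0.31 × 0.16 × 0.09 = 0.004464
  DDoS probe: 0.60 × 0.79 × 0.44 = 0.20856
Bayes factor = 0.004464 / 0.20856 ≈ 0.0214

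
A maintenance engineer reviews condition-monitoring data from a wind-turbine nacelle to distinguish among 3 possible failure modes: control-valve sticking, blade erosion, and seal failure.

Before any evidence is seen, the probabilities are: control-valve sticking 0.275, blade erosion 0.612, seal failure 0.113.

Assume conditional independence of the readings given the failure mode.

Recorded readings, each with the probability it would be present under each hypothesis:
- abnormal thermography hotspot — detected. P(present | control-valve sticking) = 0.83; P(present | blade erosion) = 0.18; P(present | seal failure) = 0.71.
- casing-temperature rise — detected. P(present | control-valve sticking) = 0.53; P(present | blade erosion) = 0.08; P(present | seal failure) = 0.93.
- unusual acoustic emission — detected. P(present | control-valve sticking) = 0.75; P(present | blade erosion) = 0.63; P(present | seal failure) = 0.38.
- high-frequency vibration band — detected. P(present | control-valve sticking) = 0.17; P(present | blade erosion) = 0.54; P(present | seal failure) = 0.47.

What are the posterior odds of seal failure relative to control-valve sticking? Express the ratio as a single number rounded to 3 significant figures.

0.864

Unnormalized posterior weight (prior times the reading likelihoods) for each of the two hypotheses:
  seal failure: 0.113 × 0.71 × 0.93 × 0.38 × 0.47 = 0.013326
  control-valve sticking: 0.275 × 0.83 × 0.53 × 0.75 × 0.17 = 0.015424
Odds(seal failure : control-valve sticking) = 0.013326 / 0.015424 ≈ 0.864.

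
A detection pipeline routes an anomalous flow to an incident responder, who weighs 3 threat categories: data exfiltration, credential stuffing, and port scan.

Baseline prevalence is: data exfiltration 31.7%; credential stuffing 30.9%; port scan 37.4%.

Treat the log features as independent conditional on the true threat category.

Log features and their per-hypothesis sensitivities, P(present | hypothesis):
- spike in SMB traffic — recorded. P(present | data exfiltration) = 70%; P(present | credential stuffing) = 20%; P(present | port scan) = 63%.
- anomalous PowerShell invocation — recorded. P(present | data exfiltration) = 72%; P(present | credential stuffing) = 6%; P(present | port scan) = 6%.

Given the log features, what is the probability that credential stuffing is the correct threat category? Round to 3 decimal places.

Multiply each prior by the joint likelihood of the log feature pattern:
  data exfiltration: 0.317 × 0.70 × 0.72 = 0.15977
  credential stuffing: 0.309 × 0.20 × 0.06 = 0.003708
  port scan: 0.374 × 0.63 × 0.06 = 0.014137
Marginal likelihood of the evidence = 0.17761.
P(credential stuffing | evidence) = 0.003708 / 0.17761 ≈ 0.021.

0.021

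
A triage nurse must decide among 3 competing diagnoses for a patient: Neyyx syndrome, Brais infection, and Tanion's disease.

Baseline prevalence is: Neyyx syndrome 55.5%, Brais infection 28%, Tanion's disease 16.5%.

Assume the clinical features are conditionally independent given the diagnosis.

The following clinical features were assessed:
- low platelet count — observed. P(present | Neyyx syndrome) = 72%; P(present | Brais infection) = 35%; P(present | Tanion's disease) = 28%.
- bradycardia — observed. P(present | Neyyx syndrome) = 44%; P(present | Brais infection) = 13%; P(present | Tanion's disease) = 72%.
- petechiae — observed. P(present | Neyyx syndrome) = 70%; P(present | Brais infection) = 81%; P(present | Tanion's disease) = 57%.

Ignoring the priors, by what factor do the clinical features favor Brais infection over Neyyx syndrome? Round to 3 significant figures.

Joint likelihood of the clinical feature pattern under each hypothesis:
  Brais infection: 0.35 × 0.13 × 0.81 = 0.036855
  Neyyx syndrome: 0.72 × 0.44 × 0.70 = 0.22176
Bayes factor = 0.036855 / 0.22176 ≈ 0.166

0.166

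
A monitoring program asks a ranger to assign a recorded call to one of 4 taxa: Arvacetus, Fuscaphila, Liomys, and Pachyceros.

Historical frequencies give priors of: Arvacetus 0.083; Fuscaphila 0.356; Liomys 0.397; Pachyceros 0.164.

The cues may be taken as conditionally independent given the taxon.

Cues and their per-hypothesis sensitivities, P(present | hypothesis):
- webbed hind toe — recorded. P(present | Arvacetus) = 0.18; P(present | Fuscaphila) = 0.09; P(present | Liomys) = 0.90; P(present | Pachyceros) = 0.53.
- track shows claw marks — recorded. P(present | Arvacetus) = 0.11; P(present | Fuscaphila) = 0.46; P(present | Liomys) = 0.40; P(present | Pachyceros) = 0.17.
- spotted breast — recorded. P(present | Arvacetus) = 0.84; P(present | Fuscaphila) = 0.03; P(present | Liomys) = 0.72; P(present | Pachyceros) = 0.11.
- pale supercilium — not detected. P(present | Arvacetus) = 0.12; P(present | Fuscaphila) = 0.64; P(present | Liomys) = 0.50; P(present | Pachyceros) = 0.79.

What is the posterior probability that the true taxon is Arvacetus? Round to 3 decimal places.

Multiply each prior by the joint likelihood of the cue pattern (using 1 − P(present | H) for each absent cue):
  Arvacetus: 0.083 × 0.18 × 0.11 × 0.84 × (1 − 0.12) = 0.0012148
  Fuscaphila: 0.356 × 0.09 × 0.46 × 0.03 × (1 − 0.64) = 0.00015917
  Liomys: 0.397 × 0.90 × 0.40 × 0.72 × (1 − 0.50) = 0.051451
  Pachyceros: 0.164 × 0.53 × 0.17 × 0.11 × (1 − 0.79) = 0.00034133
Normalizing constant Z = 0.0012148 + 0.00015917 + 0.051451 + 0.00034133 = 0.053167.
P(Arvacetus | evidence) = 0.0012148 / 0.053167 ≈ 0.023.

0.023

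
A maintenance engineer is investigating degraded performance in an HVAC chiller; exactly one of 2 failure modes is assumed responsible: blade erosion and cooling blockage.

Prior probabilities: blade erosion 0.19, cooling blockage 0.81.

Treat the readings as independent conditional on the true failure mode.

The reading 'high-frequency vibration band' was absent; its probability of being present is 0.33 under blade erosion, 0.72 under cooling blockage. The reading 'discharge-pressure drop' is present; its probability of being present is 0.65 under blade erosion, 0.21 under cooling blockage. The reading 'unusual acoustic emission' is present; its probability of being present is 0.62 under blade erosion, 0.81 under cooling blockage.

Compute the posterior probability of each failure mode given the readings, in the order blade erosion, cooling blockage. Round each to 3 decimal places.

Multiply each prior by the joint likelihood of the reading pattern (using 1 − P(present | H) for each absent reading):
  blade erosion: 0.19 × (1 − 0.33) × 0.65 × 0.62 = 0.051302
  cooling blockage: 0.81 × (1 − 0.72) × 0.21 × 0.81 = 0.038579
Normalizing constant Z = 0.051302 + 0.038579 = 0.089881.
P(blade erosion | evidence) = 0.051302 / 0.089881 ≈ 0.571
P(cooling blockage | evidence) = 0.038579 / 0.089881 ≈ 0.429

0.571, 0.429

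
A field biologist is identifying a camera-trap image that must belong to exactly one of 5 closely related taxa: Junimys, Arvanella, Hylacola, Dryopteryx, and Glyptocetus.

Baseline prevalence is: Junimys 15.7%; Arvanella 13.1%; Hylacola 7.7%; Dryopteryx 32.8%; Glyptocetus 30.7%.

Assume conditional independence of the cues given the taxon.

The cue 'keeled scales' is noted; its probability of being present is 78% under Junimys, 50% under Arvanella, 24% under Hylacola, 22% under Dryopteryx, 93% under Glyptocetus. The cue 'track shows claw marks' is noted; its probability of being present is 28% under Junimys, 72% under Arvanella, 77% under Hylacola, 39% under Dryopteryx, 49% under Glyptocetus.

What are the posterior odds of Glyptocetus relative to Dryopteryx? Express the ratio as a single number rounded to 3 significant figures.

4.97

Posterior odds equal prior odds times the likelihood ratio; only the two competing hypotheses matter.
  Glyptocetus: 0.307 × 0.93 × 0.49 = 0.1399
  Dryopteryx: 0.328 × 0.22 × 0.39 = 0.028142
Posterior odds = 0.1399 / 0.028142 ≈ 4.97.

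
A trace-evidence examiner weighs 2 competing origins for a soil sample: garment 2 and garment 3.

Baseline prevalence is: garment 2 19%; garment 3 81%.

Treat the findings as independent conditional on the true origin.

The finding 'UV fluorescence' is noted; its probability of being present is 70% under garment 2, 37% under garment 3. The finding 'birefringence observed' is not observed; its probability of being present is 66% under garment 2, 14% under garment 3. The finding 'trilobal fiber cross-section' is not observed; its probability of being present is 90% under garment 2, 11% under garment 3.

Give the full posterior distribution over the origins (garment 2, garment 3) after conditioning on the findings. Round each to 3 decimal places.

Multiply each prior by the joint likelihood of the evidence pattern (using 1 − P(present | H) for each absent finding):
  garment 2: 0.19 × 0.70 × (1 − 0.66) × (1 − 0.90) = 0.004522
  garment 3: 0.81 × 0.37 × (1 − 0.14) × (1 − 0.11) = 0.22939
Marginal likelihood of the evidence = 0.23391.
P(garment 2 | evidence) = 0.004522 / 0.23391 ≈ 0.019
P(garment 3 | evidence) = 0.22939 / 0.23391 ≈ 0.981

0.019, 0.981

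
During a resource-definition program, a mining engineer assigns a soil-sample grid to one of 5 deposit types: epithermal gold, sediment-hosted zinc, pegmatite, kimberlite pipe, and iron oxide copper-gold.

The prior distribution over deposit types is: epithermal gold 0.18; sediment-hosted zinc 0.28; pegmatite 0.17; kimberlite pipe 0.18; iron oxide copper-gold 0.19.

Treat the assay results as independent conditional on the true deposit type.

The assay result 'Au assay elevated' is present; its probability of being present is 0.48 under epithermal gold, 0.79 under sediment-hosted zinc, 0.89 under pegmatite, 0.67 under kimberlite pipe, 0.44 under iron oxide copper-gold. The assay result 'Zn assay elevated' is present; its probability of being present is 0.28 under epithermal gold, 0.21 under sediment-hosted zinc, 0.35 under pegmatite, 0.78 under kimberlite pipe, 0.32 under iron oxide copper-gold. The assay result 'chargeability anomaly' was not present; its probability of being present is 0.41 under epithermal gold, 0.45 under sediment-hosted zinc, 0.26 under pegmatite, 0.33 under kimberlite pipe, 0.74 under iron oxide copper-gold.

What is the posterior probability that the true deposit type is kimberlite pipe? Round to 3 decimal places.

0.423

By Bayes' rule with conditional independence, the unnormalized weight for each hypothesis is prior × ∏ likelihoods (using 1 − P(present | H) for each absent assay result):
  epithermal gold: 0.18 × 0.48 × 0.28 × (1 − 0.41) = 0.014273
  sediment-hosted zinc: 0.28 × 0.79 × 0.21 × (1 − 0.45) = 0.025549
  pegmatite: 0.17 × 0.89 × 0.35 × (1 − 0.26) = 0.039187
  kimberlite pipe: 0.18 × 0.67 × 0.78 × (1 − 0.33) = 0.063026
  iron oxide copper-gold: 0.19 × 0.44 × 0.32 × (1 − 0.74) = 0.0069555
Marginal likelihood of the evidence = 0.14899.
P(kimberlite pipe | evidence) = 0.063026 / 0.14899 ≈ 0.423.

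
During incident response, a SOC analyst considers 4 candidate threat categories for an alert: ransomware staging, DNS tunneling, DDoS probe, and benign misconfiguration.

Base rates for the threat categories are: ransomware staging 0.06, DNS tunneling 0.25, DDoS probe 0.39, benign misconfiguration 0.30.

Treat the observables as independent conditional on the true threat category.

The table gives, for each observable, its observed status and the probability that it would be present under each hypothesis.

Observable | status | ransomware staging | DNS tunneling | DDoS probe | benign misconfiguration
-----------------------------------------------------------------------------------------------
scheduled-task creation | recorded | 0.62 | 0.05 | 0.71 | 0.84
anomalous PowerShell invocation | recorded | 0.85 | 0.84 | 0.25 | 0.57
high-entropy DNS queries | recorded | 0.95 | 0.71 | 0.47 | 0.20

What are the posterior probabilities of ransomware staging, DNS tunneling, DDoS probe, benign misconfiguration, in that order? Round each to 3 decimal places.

Multiply each prior by the joint likelihood of the observable pattern:
  ransomware staging: 0.06 × 0.62 × 0.85 × 0.95 = 0.030039
  DNS tunneling: 0.25 × 0.05 × 0.84 × 0.71 = 0.007455
  DDoS probe: 0.39 × 0.71 × 0.25 × 0.47 = 0.032536
  benign misconfiguration: 0.30 × 0.84 × 0.57 × 0.20 = 0.028728
Marginal likelihood of the evidence = 0.098758.
P(ransomware staging | evidence) = 0.030039 / 0.098758 ≈ 0.304
P(DNS tunneling | evidence) = 0.007455 / 0.098758 ≈ 0.075
P(DDoS probe | evidence) = 0.032536 / 0.098758 ≈ 0.329
P(benign misconfiguration | evidence) = 0.028728 / 0.098758 ≈ 0.291

0.304, 0.075, 0.329, 0.291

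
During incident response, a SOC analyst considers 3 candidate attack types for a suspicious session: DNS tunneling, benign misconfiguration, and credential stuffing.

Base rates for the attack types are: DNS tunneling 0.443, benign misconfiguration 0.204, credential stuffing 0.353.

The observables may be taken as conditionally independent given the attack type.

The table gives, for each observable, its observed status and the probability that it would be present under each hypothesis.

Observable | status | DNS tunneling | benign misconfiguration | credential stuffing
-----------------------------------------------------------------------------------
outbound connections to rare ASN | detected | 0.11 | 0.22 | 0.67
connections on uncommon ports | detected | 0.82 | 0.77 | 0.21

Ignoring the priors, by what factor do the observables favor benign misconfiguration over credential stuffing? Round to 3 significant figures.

1.20

Joint likelihood of the observable pattern under each hypothesis:
  benign misconfiguration: 0.22 × 0.77 = 0.1694
  credential stuffing: 0.67 × 0.21 = 0.1407
Bayes factor = 0.1694 / 0.1407 ≈ 1.20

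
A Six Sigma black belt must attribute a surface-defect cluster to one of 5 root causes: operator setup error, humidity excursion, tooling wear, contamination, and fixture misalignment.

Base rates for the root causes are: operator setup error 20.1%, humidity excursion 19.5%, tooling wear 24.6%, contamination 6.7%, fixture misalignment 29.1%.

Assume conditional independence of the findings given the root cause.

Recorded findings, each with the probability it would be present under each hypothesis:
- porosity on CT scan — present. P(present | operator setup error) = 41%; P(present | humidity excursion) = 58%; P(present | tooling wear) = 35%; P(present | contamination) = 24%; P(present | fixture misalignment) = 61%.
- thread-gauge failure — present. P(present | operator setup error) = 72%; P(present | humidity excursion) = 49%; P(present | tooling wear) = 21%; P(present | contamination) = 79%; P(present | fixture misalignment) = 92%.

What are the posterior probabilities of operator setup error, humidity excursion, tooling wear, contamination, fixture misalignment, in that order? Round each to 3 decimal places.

0.192, 0.179, 0.059, 0.041, 0.529

For each hypothesis, the unnormalized posterior weight is prior × product of the finding likelihoods:
  operator setup error: 0.201 × 0.41 × 0.72 = 0.059335
  humidity excursion: 0.195 × 0.58 × 0.49 = 0.055419
  tooling wear: 0.246 × 0.35 × 0.21 = 0.018081
  contamination: 0.067 × 0.24 × 0.79 = 0.012703
  fixture misalignment: 0.291 × 0.61 × 0.92 = 0.16331
The unnormalized weights sum to 0.30885.
P(operator setup error | evidence) = 0.059335 / 0.30885 ≈ 0.192
P(humidity excursion | evidence) = 0.055419 / 0.30885 ≈ 0.179
P(tooling wear | evidence) = 0.018081 / 0.30885 ≈ 0.059
P(contamination | evidence) = 0.012703 / 0.30885 ≈ 0.041
P(fixture misalignment | evidence) = 0.16331 / 0.30885 ≈ 0.529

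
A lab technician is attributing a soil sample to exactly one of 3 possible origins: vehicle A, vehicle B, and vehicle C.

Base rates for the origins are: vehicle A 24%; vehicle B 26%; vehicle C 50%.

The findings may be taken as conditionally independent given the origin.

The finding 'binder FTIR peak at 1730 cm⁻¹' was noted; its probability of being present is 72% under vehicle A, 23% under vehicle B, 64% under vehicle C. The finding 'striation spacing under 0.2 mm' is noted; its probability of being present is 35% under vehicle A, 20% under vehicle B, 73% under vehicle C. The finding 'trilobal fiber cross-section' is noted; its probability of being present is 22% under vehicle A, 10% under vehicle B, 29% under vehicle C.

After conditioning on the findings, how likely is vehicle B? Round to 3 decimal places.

0.015

For each hypothesis, the unnormalized posterior weight is prior × product of the finding likelihoods:
  vehicle A: 0.24 × 0.72 × 0.35 × 0.22 = 0.013306
  vehicle B: 0.26 × 0.23 × 0.20 × 0.10 = 0.001196
  vehicle C: 0.50 × 0.64 × 0.73 × 0.29 = 0.067744
Marginal likelihood of the evidence = 0.082246.
P(vehicle B | evidence) = 0.001196 / 0.082246 ≈ 0.015.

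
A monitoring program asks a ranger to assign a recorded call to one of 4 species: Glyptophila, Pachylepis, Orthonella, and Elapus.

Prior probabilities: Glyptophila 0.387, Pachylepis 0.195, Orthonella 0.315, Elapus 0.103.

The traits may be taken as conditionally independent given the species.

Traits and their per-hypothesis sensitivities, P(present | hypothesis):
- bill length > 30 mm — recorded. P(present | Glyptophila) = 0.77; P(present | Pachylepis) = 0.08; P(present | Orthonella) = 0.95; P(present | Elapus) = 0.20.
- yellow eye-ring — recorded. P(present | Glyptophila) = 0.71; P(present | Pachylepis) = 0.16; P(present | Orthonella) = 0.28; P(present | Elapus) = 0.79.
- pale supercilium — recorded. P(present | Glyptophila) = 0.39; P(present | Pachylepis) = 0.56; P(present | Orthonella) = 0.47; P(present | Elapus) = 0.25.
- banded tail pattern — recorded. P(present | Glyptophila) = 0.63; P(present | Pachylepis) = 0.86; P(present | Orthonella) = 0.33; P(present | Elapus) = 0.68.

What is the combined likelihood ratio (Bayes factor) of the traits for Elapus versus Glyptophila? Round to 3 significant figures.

0.200

Joint likelihood of the trait pattern under each hypothesis:
  Elapus: 0.20 × 0.79 × 0.25 × 0.68 = 0.02686
  Glyptophila: 0.77 × 0.71 × 0.39 × 0.63 = 0.13432
Bayes factor = 0.02686 / 0.13432 ≈ 0.200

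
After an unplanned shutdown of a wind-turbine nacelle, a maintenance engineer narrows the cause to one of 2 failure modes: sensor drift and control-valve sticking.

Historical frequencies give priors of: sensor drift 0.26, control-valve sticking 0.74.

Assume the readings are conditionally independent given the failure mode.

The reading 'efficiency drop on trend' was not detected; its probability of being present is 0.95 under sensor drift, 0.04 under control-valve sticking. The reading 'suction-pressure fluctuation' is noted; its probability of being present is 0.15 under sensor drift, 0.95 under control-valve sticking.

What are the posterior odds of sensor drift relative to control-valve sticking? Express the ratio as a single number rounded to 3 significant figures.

0.00289

Posterior odds equal prior odds times the likelihood ratio; only the two competing hypotheses matter (using 1 − P(present | H) for each absent reading).
  sensor drift: 0.26 × (1 − 0.95) × 0.15 = 0.00195
  control-valve sticking: 0.74 × (1 − 0.04) × 0.95 = 0.67488
Posterior odds = 0.00195 / 0.67488 ≈ 0.00289.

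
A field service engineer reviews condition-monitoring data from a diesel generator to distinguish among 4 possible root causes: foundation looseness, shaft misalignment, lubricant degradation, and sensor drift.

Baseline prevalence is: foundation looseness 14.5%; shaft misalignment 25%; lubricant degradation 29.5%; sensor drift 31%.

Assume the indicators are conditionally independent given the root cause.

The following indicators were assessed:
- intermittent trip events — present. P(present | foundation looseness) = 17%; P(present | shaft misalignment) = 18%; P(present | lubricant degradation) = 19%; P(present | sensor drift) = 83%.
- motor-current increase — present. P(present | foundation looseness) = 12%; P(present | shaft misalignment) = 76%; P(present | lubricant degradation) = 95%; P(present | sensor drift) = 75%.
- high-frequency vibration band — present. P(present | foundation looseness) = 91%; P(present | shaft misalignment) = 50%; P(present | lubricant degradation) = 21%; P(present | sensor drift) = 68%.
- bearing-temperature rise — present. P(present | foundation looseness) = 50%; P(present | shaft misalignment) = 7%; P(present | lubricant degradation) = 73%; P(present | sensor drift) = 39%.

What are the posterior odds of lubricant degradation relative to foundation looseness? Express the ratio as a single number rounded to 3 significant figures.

The normalizing constant cancels in an odds ratio, so compute prior × likelihood for the two hypotheses only:
  lubricant degradation: 0.295 × 0.19 × 0.95 × 0.21 × 0.73 = 0.0081628
  foundation looseness: 0.145 × 0.17 × 0.12 × 0.91 × 0.50 = 0.0013459
Odds(lubricant degradation : foundation looseness) = 0.0081628 / 0.0013459 ≈ 6.07.

6.07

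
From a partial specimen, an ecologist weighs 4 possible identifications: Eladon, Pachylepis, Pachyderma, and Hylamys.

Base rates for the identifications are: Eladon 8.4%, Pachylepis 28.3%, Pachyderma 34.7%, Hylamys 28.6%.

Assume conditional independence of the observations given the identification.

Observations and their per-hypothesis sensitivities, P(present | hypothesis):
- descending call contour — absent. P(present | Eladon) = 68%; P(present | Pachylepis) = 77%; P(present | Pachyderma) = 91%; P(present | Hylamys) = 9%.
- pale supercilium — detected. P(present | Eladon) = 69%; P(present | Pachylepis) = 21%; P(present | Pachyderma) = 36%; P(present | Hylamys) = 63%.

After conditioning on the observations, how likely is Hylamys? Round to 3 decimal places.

0.790

Multiply each prior by the joint likelihood of the evidence pattern (using 1 − P(present | H) for each absent observation):
  Eladon: 0.084 × (1 − 0.68) × 0.69 = 0.018547
  Pachylepis: 0.283 × (1 − 0.77) × 0.21 = 0.013669
  Pachyderma: 0.347 × (1 − 0.91) × 0.36 = 0.011243
  Hylamys: 0.286 × (1 − 0.09) × 0.63 = 0.16396
Marginal likelihood of the evidence = 0.20742.
P(Hylamys | evidence) = 0.16396 / 0.20742 ≈ 0.790.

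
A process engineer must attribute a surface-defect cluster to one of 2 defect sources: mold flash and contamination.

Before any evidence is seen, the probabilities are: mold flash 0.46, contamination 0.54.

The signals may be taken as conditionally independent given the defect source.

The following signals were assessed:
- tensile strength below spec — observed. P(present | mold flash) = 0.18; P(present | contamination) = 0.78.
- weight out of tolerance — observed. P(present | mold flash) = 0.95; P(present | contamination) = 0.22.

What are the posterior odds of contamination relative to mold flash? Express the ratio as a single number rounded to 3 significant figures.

The normalizing constant cancels in an odds ratio, so compute prior × likelihood for the two hypotheses only:
  contamination: 0.54 × 0.78 × 0.22 = 0.092664
  mold flash: 0.46 × 0.18 × 0.95 = 0.07866
Odds(contamination : mold flash) = 0.092664 / 0.07866 ≈ 1.18.

1.18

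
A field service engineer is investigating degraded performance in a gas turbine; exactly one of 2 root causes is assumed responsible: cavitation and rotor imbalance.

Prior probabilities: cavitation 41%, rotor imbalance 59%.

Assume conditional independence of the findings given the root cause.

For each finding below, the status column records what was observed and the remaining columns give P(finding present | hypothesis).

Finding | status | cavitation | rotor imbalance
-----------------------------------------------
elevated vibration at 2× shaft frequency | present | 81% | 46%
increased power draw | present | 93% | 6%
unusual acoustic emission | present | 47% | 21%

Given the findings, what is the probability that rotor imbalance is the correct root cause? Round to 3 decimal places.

0.023

For each hypothesis, the unnormalized posterior weight is prior × product of the finding likelihoods:
  cavitation: 0.41 × 0.81 × 0.93 × 0.47 = 0.14516
  rotor imbalance: 0.59 × 0.46 × 0.06 × 0.21 = 0.0034196
The unnormalized weights sum to 0.14858.
P(rotor imbalance | evidence) = 0.0034196 / 0.14858 ≈ 0.023.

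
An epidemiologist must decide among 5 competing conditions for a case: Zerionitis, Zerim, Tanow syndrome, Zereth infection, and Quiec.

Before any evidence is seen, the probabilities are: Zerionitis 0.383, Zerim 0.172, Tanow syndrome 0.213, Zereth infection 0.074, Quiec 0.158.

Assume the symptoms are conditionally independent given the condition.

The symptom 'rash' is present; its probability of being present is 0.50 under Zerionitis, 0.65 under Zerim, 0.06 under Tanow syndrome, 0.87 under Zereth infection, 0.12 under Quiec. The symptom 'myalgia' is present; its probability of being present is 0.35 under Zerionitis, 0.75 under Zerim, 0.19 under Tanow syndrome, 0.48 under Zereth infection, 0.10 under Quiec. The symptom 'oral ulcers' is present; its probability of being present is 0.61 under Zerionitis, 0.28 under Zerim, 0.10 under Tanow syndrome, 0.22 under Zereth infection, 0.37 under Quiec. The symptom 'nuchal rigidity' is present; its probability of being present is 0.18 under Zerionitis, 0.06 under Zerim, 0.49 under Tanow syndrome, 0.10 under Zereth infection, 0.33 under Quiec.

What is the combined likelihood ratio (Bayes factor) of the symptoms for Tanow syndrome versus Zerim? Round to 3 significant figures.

Joint likelihood of the symptom pattern under each hypothesis:
  Tanow syndrome: 0.06 × 0.19 × 0.10 × 0.49 = 0.0005586
  Zerim: 0.65 × 0.75 × 0.28 × 0.06 = 0.00819
Bayes factor = 0.0005586 / 0.00819 ≈ 0.0682

0.0682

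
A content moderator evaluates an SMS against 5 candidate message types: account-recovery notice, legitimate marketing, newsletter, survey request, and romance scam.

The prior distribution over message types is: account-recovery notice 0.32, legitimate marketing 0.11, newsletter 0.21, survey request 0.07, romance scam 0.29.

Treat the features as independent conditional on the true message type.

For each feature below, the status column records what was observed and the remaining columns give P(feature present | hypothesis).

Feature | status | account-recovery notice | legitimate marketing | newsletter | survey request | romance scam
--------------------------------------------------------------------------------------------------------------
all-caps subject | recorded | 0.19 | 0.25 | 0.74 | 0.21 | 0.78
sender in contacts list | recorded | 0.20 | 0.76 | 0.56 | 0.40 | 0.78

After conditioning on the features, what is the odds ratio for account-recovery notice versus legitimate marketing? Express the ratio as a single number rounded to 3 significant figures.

0.582

Posterior odds equal prior odds times the likelihood ratio; only the two competing hypotheses matter.
  account-recovery notice: 0.32 × 0.19 × 0.20 = 0.01216
  legitimate marketing: 0.11 × 0.25 × 0.76 = 0.0209
Odds(account-recovery notice : legitimate marketing) = 0.01216 / 0.0209 ≈ 0.582.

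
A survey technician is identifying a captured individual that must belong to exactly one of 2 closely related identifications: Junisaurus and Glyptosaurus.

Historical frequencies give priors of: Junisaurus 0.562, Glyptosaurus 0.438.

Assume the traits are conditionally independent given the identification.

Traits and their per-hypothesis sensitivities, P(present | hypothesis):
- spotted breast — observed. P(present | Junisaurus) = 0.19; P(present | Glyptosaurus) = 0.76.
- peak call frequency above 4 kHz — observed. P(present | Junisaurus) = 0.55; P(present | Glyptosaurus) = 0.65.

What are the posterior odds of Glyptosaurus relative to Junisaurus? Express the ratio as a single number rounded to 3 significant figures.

3.68

Posterior odds equal prior odds times the likelihood ratio; only the two competing hypotheses matter.
  Glyptosaurus: 0.438 × 0.76 × 0.65 = 0.21637
  Junisaurus: 0.562 × 0.19 × 0.55 = 0.058729
Posterior odds = 0.21637 / 0.058729 ≈ 3.68.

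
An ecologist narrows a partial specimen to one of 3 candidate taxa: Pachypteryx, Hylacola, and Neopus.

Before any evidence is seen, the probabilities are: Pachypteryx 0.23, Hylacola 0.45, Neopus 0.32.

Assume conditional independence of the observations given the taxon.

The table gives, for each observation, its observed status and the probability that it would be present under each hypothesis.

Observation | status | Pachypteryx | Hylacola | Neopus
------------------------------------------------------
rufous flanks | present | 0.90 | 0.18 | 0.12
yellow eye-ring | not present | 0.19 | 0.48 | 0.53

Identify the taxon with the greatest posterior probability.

By Bayes' rule with conditional independence, the unnormalized weight for each hypothesis is prior × ∏ likelihoods (using 1 − P(present | H) for each absent observation):
  Pachypteryx: 0.23 × 0.90 × (1 − 0.19) = 0.16767
  Hylacola: 0.45 × 0.18 × (1 − 0.48) = 0.04212
  Neopus: 0.32 × 0.12 × (1 − 0.53) = 0.018048
Marginal likelihood of the evidence = 0.22784.
P(Pachypteryx | evidence) ≈ 0.16767 / 0.22784 ≈ 0.736
P(Hylacola | evidence) ≈ 0.04212 / 0.22784 ≈ 0.185
P(Neopus | evidence) ≈ 0.018048 / 0.22784 ≈ 0.079
The largest is 0.736, so Pachypteryx is most probable.

Pachypteryx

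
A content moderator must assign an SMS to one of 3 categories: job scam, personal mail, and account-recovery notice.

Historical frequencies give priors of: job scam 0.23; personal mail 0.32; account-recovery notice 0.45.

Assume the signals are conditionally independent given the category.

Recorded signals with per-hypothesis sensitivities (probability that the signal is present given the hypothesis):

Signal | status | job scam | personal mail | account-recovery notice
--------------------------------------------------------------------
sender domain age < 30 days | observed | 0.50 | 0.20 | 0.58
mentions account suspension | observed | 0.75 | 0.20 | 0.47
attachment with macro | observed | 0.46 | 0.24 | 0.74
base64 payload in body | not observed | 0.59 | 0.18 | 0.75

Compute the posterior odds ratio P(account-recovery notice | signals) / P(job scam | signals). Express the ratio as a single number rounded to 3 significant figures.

The normalizing constant cancels in an odds ratio, so compute prior × likelihood for the two hypotheses only (using 1 − P(present | H) for each absent signal):
  account-recovery notice: 0.45 × 0.58 × 0.47 × 0.74 × (1 − 0.75) = 0.022694
  job scam: 0.23 × 0.50 × 0.75 × 0.46 × (1 − 0.59) = 0.016267
Posterior odds = 0.022694 / 0.016267 ≈ 1.40.

1.40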